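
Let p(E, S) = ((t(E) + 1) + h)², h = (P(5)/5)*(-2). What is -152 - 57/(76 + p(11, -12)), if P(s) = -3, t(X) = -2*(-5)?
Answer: -855817/5621 ≈ -152.25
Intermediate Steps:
t(X) = 10
h = 6/5 (h = -3/5*(-2) = -3*⅕*(-2) = -⅗*(-2) = 6/5 ≈ 1.2000)
p(E, S) = 3721/25 (p(E, S) = ((10 + 1) + 6/5)² = (11 + 6/5)² = (61/5)² = 3721/25)
-152 - 57/(76 + p(11, -12)) = -152 - 57/(76 + 3721/25) = -152 - 57/(5621/25) = -152 + (25/5621)*(-57) = -152 - 1425/5621 = -855817/5621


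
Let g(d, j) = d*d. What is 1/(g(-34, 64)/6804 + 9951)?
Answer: 1701/16926940 ≈ 0.00010049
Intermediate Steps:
g(d, j) = d²
1/(g(-34, 64)/6804 + 9951) = 1/((-34)²/6804 + 9951) = 1/(1156*(1/6804) + 9951) = 1/(289/1701 + 9951) = 1/(16926940/1701) = 1701/16926940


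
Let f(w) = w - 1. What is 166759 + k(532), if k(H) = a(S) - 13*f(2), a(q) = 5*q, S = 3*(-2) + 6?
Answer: 166746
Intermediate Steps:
S = 0 (S = -6 + 6 = 0)
f(w) = -1 + w
k(H) = -13 (k(H) = 5*0 - 13*(-1 + 2) = 0 - 13*1 = 0 - 13 = -13)
166759 + k(532) = 166759 - 13 = 166746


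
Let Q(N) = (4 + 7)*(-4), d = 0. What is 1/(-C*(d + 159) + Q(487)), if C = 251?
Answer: -1/39953 ≈ -2.5029e-5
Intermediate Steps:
Q(N) = -44 (Q(N) = 11*(-4) = -44)
1/(-C*(d + 159) + Q(487)) = 1/(-251*(0 + 159) - 44) = 1/(-251*159 - 44) = 1/(-1*39909 - 44) = 1/(-39909 - 44) = 1/(-39953) = -1/39953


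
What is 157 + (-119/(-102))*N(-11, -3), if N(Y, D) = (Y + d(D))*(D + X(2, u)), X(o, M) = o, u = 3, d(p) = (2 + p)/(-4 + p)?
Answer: 509/3 ≈ 169.67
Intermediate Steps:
d(p) = (2 + p)/(-4 + p)
N(Y, D) = (2 + D)*(Y + (2 + D)/(-4 + D)) (N(Y, D) = (Y + (2 + D)/(-4 + D))*(D + 2) = (Y + (2 + D)/(-4 + D))*(2 + D) = (2 + D)*(Y + (2 + D)/(-4 + D)))
157 + (-119/(-102))*N(-11, -3) = 157 + (-119/(-102))*((4 + 2*(-3) - 3*(2 - 3) - 11*(-4 - 3)*(2 - 3))/(-4 - 3)) = 157 + (-119*(-1/102))*((4 - 6 - 3*(-1) - 11*(-7)*(-1))/(-7)) = 157 + 7*(-(4 - 6 + 3 - 77)/7)/6 = 157 + 7*(-⅐*(-76))/6 = 157 + (7/6)*(76/7) = 157 + 38/3 = 509/3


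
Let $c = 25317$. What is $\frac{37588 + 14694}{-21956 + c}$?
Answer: $\frac{52282}{3361} \approx 15.555$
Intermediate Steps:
$\frac{37588 + 14694}{-21956 + c} = \frac{37588 + 14694}{-21956 + 25317} = \frac{52282}{3361}$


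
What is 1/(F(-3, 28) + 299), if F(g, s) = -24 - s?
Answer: 1/247 ≈ 0.0040486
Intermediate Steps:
1/(F(-3, 28) + 299) = 1/((-24 - 1*28) + 299) = 1/((-24 - 28) + 299) = 1/(-52 + 299) = 1/247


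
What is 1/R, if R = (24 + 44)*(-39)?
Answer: -1/2652 ≈ -0.00037707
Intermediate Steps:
R = -2652 (R = 68*(-39) = -2652)
1/R = 1/(-2652) = -1/2652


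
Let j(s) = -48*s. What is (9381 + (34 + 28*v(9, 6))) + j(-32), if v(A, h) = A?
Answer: 11203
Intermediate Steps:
(9381 + (34 + 28*v(9, 6))) + j(-32) = (9381 + (34 + 28*9)) - 48*(-32) = (9381 + (34 + 252)) + 1536 = (9381 + 286) + 1536 = 9667 + 1536 = 11203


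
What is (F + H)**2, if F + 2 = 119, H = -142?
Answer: 625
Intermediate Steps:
F = 117 (F = -2 + 119 = 117)
(F + H)**2 = (117 - 142)**2 = (-25)**2 = 625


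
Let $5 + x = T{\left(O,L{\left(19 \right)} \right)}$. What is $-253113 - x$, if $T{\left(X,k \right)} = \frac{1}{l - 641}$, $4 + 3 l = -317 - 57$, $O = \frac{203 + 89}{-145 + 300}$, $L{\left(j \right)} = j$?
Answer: $- \frac{194133835}{767} \approx -2.5311 \cdot 10^{5}$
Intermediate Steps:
$O = \frac{292}{155} \approx 1.8839$
$l = -126$ ($l = - \frac{4}{3} + \frac{-317 - 57}{3} = - \frac{4}{3} + \frac{1}{3} \left(-374\right) = - \frac{4}{3} - \frac{374}{3} = -126$)
$T{\left(X,k \right)} = - \frac{1}{767}$ ($T{\left(X,k \right)} = \frac{1}{-126 - 641} = \frac{1}{-767} = - \frac{1}{767}$)
$x = - \frac{3836}{767}$ ($x = -5 - \frac{1}{767} = - \frac{3836}{767} \approx -5.0013$)
$-253113 - x = -253113 - - \frac{3836}{767} = -253113 + \frac{3836}{767} = - \frac{194133835}{767}$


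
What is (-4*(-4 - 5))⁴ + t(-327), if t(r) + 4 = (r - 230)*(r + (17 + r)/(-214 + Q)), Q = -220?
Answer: 13029472/7 ≈ 1.8614e+6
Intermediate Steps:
t(r) = -4 + (-230 + r)*(-17/434 + 433*r/434) (t(r) = -4 + (r - 230)*(r + (17 + r)/(-214 - 220)) = -4 + (-230 + r)*(r + (17 + r)/(-434)) = -4 + (-230 + r)*(r + (17 + r)*(-1/434)) = -4 + (-230 + r)*(r + (-17/434 - r/434)) = -4 + (-230 + r)*(-17/434 + 433*r/434))
(-4*(-4 - 5))⁴ + t(-327) = (-4*(-4 - 5))⁴ + (1087/217 - 99607/434*(-327) + (433/434)*(-327)²) = (-4*(-9))⁴ + (1087/217 + 32571489/434 + (433/434)*106929) = 36⁴ + (1087/217 + 32571489/434 + 46300257/434) = 1679616 + 1272160/7 = 13029472/7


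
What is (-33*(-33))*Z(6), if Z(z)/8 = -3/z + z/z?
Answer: 4356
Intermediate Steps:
Z(z) = 8 - 24/z (Z(z) = 8*(-3/z + z/z) = 8*(-3/z + 1) = 8*(1 - 3/z) = 8 - 24/z)
(-33*(-33))*Z(6) = (-33*(-33))*(8 - 24/6) = 1089*(8 - 24*1/6) = 1089*(8 - 4) = 1089*4 = 4356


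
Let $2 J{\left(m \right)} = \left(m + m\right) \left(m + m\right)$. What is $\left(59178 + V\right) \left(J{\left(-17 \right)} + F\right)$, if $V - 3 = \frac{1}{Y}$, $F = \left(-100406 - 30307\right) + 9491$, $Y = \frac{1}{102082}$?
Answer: $-19455413372$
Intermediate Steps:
$Y = \frac{1}{102082} \approx 9.796 \cdot 10^{-6}$
$F = -121222$ ($F = -130713 + 9491 = -121222$)
$V = 102085$ ($V = 3 + \frac{1}{\frac{1}{102082}} = 3 + 102082 = 102085$)
$J{\left(m \right)} = 2 m^{2}$ ($J{\left(m \right)} = \frac{\left(m + m\right) \left(m + m\right)}{2} = \frac{2 m 2 m}{2} = \frac{4 m^{2}}{2} = 2 m^{2}$)
$\left(59178 + V\right) \left(J{\left(-17 \right)} + F\right) = \left(59178 + 102085\right) \left(2 \left(-17\right)^{2} - 121222\right) = 161263 \left(2 \cdot 289 - 121222\right) = 161263 \left(578 - 121222\right) = 161263 \left(-120644\right) = -19455413372$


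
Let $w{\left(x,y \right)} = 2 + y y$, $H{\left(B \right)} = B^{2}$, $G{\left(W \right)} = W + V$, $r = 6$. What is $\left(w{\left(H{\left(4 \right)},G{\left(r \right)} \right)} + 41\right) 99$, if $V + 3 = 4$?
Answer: $9108$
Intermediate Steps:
$V = 1$ ($V = -3 + 4 = 1$)
$G{\left(W \right)} = 1 + W$ ($G{\left(W \right)} = W + 1 = 1 + W$)
$w{\left(x,y \right)} = 2 + y^{2}$
$\left(w{\left(H{\left(4 \right)},G{\left(r \right)} \right)} + 41\right) 99 = \left(\left(2 + \left(1 + 6\right)^{2}\right) + 41\right) 99 = \left(\left(2 + 7^{2}\right) + 41\right) 99 = \left(\left(2 + 49\right) + 41\right) 99 = \left(51 + 41\right) 99 = 92 \cdot 99 = 9108$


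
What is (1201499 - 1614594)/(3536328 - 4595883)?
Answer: 82619/211911 ≈ 0.38988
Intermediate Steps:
(1201499 - 1614594)/(3536328 - 4595883) = -413095/(-1059555) = -413095*(-1/1059555) = 82619/211911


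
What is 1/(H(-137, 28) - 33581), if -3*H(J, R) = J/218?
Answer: -654/21961837 ≈ -2.9779e-5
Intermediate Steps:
H(J, R) = -J/654 (H(J, R) = -J/(3*218) = -J/654)
1/(H(-137, 28) - 33581) = 1/(-1/654*(-137) - 33581) = 1/(137/654 - 33581) = 1/(-21961837/654) = -654/21961837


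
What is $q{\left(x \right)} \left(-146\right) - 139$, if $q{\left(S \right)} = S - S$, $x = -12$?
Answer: $-139$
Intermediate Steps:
$q{\left(S \right)} = 0$
$q{\left(x \right)} \left(-146\right) - 139 = 0 \left(-146\right) - 139 = 0 - 139 = -139$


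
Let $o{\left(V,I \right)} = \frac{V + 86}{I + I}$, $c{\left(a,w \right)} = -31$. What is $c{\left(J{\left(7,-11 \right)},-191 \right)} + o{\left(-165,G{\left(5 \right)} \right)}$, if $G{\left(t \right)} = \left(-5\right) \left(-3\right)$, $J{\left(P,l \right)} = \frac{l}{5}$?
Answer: $- \frac{1009}{30} \approx -33.633$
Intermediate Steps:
$J{\left(P,l \right)} = \frac{l}{5}$ ($J{\left(P,l \right)} = l \frac{1}{5} = \frac{l}{5}$)
$G{\left(t \right)} = 15$
$o{\left(V,I \right)} = \frac{86 + V}{2 I}$
$c{\left(J{\left(7,-11 \right)},-191 \right)} + o{\left(-165,G{\left(5 \right)} \right)} = -31 + \frac{86 - 165}{2 \cdot 15} = -31 + \frac{1}{2} \cdot \frac{1}{15} \left(-79\right) = -31 - \frac{79}{30} = - \frac{1009}{30}$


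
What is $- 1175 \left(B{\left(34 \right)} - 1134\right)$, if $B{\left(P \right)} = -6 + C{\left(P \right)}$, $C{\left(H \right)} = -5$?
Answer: $1345375$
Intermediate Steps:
$B{\left(P \right)} = -11$ ($B{\left(P \right)} = -6 - 5 = -11$)
$- 1175 \left(B{\left(34 \right)} - 1134\right) = - 1175 \left(-11 - 1134\right) = \left(-1175\right) \left(-1145\right) = 1345375$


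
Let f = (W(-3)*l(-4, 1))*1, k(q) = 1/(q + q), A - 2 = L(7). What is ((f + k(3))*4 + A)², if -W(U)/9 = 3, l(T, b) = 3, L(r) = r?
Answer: 889249/9 ≈ 98806.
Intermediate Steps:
W(U) = -27 (W(U) = -9*3 = -27)
A = 9 (A = 2 + 7 = 9)
k(q) = 1/(2*q)
f = -81 (f = -27*3*1 = -81*1 = -81)
((f + k(3))*4 + A)² = ((-81 + (½)/3)*4 + 9)² = ((-81 + (½)*(⅓))*4 + 9)² = ((-81 + ⅙)*4 + 9)² = (-485/6*4 + 9)² = (-970/3 + 9)² = (-943/3)² = 889249/9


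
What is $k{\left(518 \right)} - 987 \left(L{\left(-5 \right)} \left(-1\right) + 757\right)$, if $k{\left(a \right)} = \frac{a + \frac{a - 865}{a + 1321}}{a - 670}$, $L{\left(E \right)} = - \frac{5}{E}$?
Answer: $- \frac{208576919071}{279528} \approx -7.4618 \cdot 10^{5}$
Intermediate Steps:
$k{\left(a \right)} = \frac{a + \frac{-865 + a}{1321 + a}}{-670 + a}$
$k{\left(518 \right)} - 987 \left(L{\left(-5 \right)} \left(-1\right) + 757\right) = \frac{-865 + 518^{2} + 1322 \cdot 518}{-885070 + 518^{2} + 651 \cdot 518} - 987 \left(- \frac{5}{-5} \left(-1\right) + 757\right) = \frac{-865 + 268324 + 684796}{-885070 + 268324 + 337218} - 987 \left(\left(-5\right) \left(- \frac{1}{5}\right) \left(-1\right) + 757\right) = \frac{1}{-279528} \cdot 952255 - 987 \left(1 \left(-1\right) + 757\right) = \left(- \frac{1}{279528}\right) 952255 - 987 \left(-1 + 757\right) = - \frac{952255}{279528} - 746172 = - \frac{208576919071}{279528}$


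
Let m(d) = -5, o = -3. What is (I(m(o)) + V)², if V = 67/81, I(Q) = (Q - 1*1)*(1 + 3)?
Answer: 3523129/6561 ≈ 536.98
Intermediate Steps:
I(Q) = -4 + 4*Q (I(Q) = (Q - 1)*4 = (-1 + Q)*4 = -4 + 4*Q)
V = 67/81 (V = 67*(1/81) = 67/81 ≈ 0.82716)
(I(m(o)) + V)² = ((-4 + 4*(-5)) + 67/81)² = ((-4 - 20) + 67/81)² = (-24 + 67/81)² = (-1877/81)² = 3523129/6561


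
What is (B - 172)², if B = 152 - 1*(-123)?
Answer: 10609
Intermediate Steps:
B = 275 (B = 152 + 123 = 275)
(B - 172)² = (275 - 172)² = 103² = 10609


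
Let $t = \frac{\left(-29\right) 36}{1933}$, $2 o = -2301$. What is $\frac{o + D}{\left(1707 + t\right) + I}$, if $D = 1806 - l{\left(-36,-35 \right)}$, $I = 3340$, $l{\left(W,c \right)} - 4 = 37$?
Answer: $\frac{2375657}{19509614} \approx 0.12177$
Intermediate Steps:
$l{\left(W,c \right)} = 41$ ($l{\left(W,c \right)} = 4 + 37 = 41$)
$o = - \frac{2301}{2}$ ($o = \frac{1}{2} \left(-2301\right) = - \frac{2301}{2} \approx -1150.5$)
$t = - \frac{1044}{1933}$ ($t = \left(-1044\right) \frac{1}{1933} = - \frac{1044}{1933} \approx -0.54009$)
$D = 1765$ ($D = 1806 - 41 = 1765$)
$\frac{o + D}{\left(1707 + t\right) + I} = \frac{- \frac{2301}{2} + 1765}{\left(1707 - \frac{1044}{1933}\right) + 3340} = \frac{1229}{2 \left(\frac{3298587}{1933} + 3340\right)} = \frac{1229}{2 \cdot \frac{9754807}{1933}} = \frac{1229}{2} \cdot \frac{1933}{9754807} = \frac{2375657}{19509614}$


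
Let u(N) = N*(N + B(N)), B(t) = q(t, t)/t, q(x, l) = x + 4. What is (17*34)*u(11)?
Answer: 78608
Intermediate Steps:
q(x, l) = 4 + x
B(t) = (4 + t)/t
u(N) = N*(N + (4 + N)/N)
(17*34)*u(11) = (17*34)*(4 + 11 + 11**2) = 578*(4 + 11 + 121) = 578*136 = 78608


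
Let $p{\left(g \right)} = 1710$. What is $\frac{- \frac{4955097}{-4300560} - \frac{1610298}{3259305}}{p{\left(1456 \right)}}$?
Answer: $\frac{22777751261}{59182199445600} \approx 0.00038488$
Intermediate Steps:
$\frac{- \frac{4955097}{-4300560} - \frac{1610298}{3259305}}{p{\left(1456 \right)}} = \frac{- \frac{4955097}{-4300560} - \frac{1610298}{3259305}}{1710} = \left(\left(-4955097\right) \left(- \frac{1}{4300560}\right) - \frac{178922}{362145}\right) \frac{1}{1710} = \left(\frac{1651699}{1433520} - \frac{178922}{362145}\right) \frac{1}{1710} = \frac{22777751261}{34609473360} \cdot \frac{1}{1710} = \frac{22777751261}{59182199445600}$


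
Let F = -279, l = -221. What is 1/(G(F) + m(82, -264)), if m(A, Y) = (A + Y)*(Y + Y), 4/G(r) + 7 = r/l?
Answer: 317/30462211 ≈ 1.0406e-5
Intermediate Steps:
G(r) = 4/(-7 - r/221) (G(r) = 4/(-7 + r/(-221)) = 4/(-7 + r*(-1/221)) = 4/(-7 - r/221))
m(A, Y) = 2*Y*(A + Y) (m(A, Y) = (A + Y)*(2*Y) = 2*Y*(A + Y))
1/(G(F) + m(82, -264)) = 1/(-884/(1547 - 279) + 2*(-264)*(82 - 264)) = 1/(-884/1268 + 2*(-264)*(-182)) = 1/(-884*1/1268 + 96096) = 1/(-221/317 + 96096) = 1/(30462211/317) = 317/30462211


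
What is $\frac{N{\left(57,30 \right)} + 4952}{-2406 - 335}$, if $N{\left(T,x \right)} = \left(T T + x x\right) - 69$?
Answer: $- \frac{9032}{2741} \approx -3.2951$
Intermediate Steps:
$N{\left(T,x \right)} = -69 + T^{2} + x^{2}$ ($N{\left(T,x \right)} = \left(T^{2} + x^{2}\right) - 69 = -69 + T^{2} + x^{2}$)
$\frac{N{\left(57,30 \right)} + 4952}{-2406 - 335} = \frac{\left(-69 + 57^{2} + 30^{2}\right) + 4952}{-2406 - 335} = \frac{\left(-69 + 3249 + 900\right) + 4952}{-2741} = \left(4080 + 4952\right) \left(- \frac{1}{2741}\right) = 9032 \left(- \frac{1}{2741}\right) = - \frac{9032}{2741}$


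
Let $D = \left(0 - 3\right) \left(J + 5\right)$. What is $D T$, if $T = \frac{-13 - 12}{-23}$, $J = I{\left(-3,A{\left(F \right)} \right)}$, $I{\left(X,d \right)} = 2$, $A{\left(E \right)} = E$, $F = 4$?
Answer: $- \frac{525}{23} \approx -22.826$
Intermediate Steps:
$J = 2$
$D = -21$ ($D = \left(0 - 3\right) \left(2 + 5\right) = \left(-3\right) 7 = -21$)
$T = \frac{25}{23}$ ($T = \left(-13 - 12\right) \left(- \frac{1}{23}\right) = \left(-25\right) \left(- \frac{1}{23}\right) = \frac{25}{23} \approx 1.087$)
$D T = \left(-21\right) \frac{25}{23} = - \frac{525}{23}$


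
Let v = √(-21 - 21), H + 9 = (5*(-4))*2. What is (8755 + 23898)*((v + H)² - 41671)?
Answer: -1283654736 - 3199994*I*√42 ≈ -1.2837e+9 - 2.0738e+7*I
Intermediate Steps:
H = -49 (H = -9 + (5*(-4))*2 = -9 - 20*2 = -9 - 40 = -49)
v = I*√42 (v = √(-42) = I*√42 ≈ 6.4807*I)
(8755 + 23898)*((v + H)² - 41671) = (8755 + 23898)*((I*√42 - 49)² - 41671) = 32653*((-49 + I*√42)² - 41671) = 32653*(-41671 + (-49 + I*√42)²) = -1360683163 + 32653*(-49 + I*√42)²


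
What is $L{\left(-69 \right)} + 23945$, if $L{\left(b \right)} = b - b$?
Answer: $23945$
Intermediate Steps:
$L{\left(b \right)} = 0$
$L{\left(-69 \right)} + 23945 = 0 + 23945 = 23945$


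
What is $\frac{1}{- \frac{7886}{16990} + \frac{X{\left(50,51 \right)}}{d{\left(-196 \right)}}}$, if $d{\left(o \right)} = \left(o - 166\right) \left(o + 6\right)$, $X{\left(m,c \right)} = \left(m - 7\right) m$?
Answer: $- \frac{58428610}{25293529} \approx -2.31$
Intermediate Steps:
$X{\left(m,c \right)} = m \left(-7 + m\right)$ ($X{\left(m,c \right)} = \left(-7 + m\right) m = m \left(-7 + m\right)$)
$d{\left(o \right)} = \left(-166 + o\right) \left(6 + o\right)$
$\frac{1}{- \frac{7886}{16990} + \frac{X{\left(50,51 \right)}}{d{\left(-196 \right)}}} = \frac{1}{- \frac{7886}{16990} + \frac{50 \left(-7 + 50\right)}{-996 + \left(-196\right)^{2} - -31360}} = \frac{1}{\left(-7886\right) \frac{1}{16990} + \frac{50 \cdot 43}{-996 + 38416 + 31360}} = \frac{1}{- \frac{3943}{8495} + \frac{2150}{68780}} = \frac{1}{- \frac{3943}{8495} + 2150 \cdot \frac{1}{68780}} = \frac{1}{- \frac{3943}{8495} + \frac{215}{6878}} = \frac{1}{- \frac{25293529}{58428610}} = - \frac{58428610}{25293529}$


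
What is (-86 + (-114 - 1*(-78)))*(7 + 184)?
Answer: -23302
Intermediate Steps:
(-86 + (-114 - 1*(-78)))*(7 + 184) = (-86 + (-114 + 78))*191 = (-86 - 36)*191 = -122*191 = -23302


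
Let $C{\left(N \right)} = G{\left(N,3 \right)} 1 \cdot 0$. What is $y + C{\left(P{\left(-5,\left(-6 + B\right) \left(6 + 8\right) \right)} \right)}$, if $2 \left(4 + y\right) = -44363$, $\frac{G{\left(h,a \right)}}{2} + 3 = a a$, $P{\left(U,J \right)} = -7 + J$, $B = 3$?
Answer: $- \frac{44371}{2} \approx -22186.0$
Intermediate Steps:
$G{\left(h,a \right)} = -6 + 2 a^{2}$ ($G{\left(h,a \right)} = -6 + 2 a a = -6 + 2 a^{2}$)
$y = - \frac{44371}{2}$ ($y = -4 + \frac{1}{2} \left(-44363\right) = -4 - \frac{44363}{2} = - \frac{44371}{2} \approx -22186.0$)
$C{\left(N \right)} = 0$ ($C{\left(N \right)} = \left(-6 + 2 \cdot 3^{2}\right) 1 \cdot 0 = \left(-6 + 2 \cdot 9\right) 1 \cdot 0 = \left(-6 + 18\right) 1 \cdot 0 = 12 \cdot 1 \cdot 0 = 12 \cdot 0 = 0$)
$y + C{\left(P{\left(-5,\left(-6 + B\right) \left(6 + 8\right) \right)} \right)} = - \frac{44371}{2} + 0 = - \frac{44371}{2}$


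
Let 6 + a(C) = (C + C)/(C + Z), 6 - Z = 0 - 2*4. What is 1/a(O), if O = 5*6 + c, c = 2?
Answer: -23/106 ≈ -0.21698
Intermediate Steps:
Z = 14 (Z = 6 - (0 - 2*4) = 6 - (0 - 8) = 6 - 1*(-8) = 6 + 8 = 14)
O = 32 (O = 5*6 + 2 = 30 + 2 = 32)
a(C) = -6 + 2*C/(14 + C) (a(C) = -6 + (C + C)/(C + 14) = -6 + (2*C)/(14 + C) = -6 + 2*C/(14 + C))
1/a(O) = 1/(4*(-21 - 1*32)/(14 + 32)) = 1/(4*(-21 - 32)/46) = 1/(4*(1/46)*(-53)) = 1/(-106/23) = -23/106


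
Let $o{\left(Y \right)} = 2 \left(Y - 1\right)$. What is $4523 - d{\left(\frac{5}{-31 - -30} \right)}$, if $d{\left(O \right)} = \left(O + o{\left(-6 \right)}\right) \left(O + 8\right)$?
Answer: $4580$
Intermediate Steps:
$o{\left(Y \right)} = -2 + 2 Y$ ($o{\left(Y \right)} = 2 \left(-1 + Y\right) = -2 + 2 Y$)
$d{\left(O \right)} = \left(-14 + O\right) \left(8 + O\right)$ ($d{\left(O \right)} = \left(O + \left(-2 + 2 \left(-6\right)\right)\right) \left(O + 8\right) = \left(O - 14\right) \left(8 + O\right) = \left(-14 + O\right) \left(8 + O\right)$)
$4523 - d{\left(\frac{5}{-31 - -30} \right)} = 4523 - \left(-112 + \left(\frac{5}{-31 - -30}\right)^{2} - 6 \frac{5}{-31 - -30}\right) = 4523 - \left(-112 + \left(\frac{5}{-31 + 30}\right)^{2} - 6 \frac{5}{-31 + 30}\right) = 4523 - \left(-112 + \left(\frac{5}{-1}\right)^{2} - 6 \frac{5}{-1}\right) = 4523 - \left(-112 + \left(5 \left(-1\right)\right)^{2} - 6 \cdot 5 \left(-1\right)\right) = 4523 - \left(-112 + \left(-5\right)^{2} - -30\right) = 4523 - \left(-112 + 25 + 30\right) = 4523 - -57 = 4523 + 57 = 4580$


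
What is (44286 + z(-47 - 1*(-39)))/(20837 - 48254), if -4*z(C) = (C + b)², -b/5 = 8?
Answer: -14570/9139 ≈ -1.5943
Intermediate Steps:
b = -40 (b = -5*8 = -40)
z(C) = -(-40 + C)²/4 (z(C) = -(C - 40)²/4 = -(-40 + C)²/4)
(44286 + z(-47 - 1*(-39)))/(20837 - 48254) = (44286 - (-40 + (-47 - 1*(-39)))²/4)/(20837 - 48254) = (44286 - (-40 + (-47 + 39))²/4)/(-27417) = (44286 - (-40 - 8)²/4)*(-1/27417) = (44286 - ¼*(-48)²)*(-1/27417) = (44286 - ¼*2304)*(-1/27417) = (44286 - 576)*(-1/27417) = 43710*(-1/27417) = -14570/9139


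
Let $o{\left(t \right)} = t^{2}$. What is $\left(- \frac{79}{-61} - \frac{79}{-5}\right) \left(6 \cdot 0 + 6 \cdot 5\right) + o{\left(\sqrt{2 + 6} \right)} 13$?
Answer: $\frac{37628}{61} \approx 616.85$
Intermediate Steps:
$\left(- \frac{79}{-61} - \frac{79}{-5}\right) \left(6 \cdot 0 + 6 \cdot 5\right) + o{\left(\sqrt{2 + 6} \right)} 13 = \left(- \frac{79}{-61} - \frac{79}{-5}\right) \left(6 \cdot 0 + 6 \cdot 5\right) + \left(\sqrt{2 + 6}\right)^{2} \cdot 13 = \left(\left(-79\right) \left(- \frac{1}{61}\right) - - \frac{79}{5}\right) \left(0 + 30\right) + \left(\sqrt{8}\right)^{2} \cdot 13 = \left(\frac{79}{61} + \frac{79}{5}\right) 30 + \left(2 \sqrt{2}\right)^{2} \cdot 13 = \frac{5214}{305} \cdot 30 + 8 \cdot 13 = \frac{31284}{61} + 104 = \frac{37628}{61}$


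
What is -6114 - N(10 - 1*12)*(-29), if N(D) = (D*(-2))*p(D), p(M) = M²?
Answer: -5650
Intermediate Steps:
N(D) = -2*D³ (N(D) = (D*(-2))*D² = (-2*D)*D² = -2*D³)
-6114 - N(10 - 1*12)*(-29) = -6114 - (-2*(10 - 1*12)³)*(-29) = -6114 - (-2*(10 - 12)³)*(-29) = -6114 - (-2*(-2)³)*(-29) = -6114 - (-2*(-8))*(-29) = -6114 - 16*(-29) = -6114 - 1*(-464) = -6114 + 464 = -5650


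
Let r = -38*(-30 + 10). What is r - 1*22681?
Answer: -21921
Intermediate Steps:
r = 760 (r = -38*(-20) = 760)
r - 1*22681 = 760 - 1*22681 = 760 - 22681 = -21921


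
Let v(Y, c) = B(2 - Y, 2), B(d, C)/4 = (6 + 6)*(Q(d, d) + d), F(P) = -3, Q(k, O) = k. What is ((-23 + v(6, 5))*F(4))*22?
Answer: 26862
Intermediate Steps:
B(d, C) = 96*d (B(d, C) = 4*((6 + 6)*(d + d)) = 4*(12*(2*d)) = 4*(24*d) = 96*d)
v(Y, c) = 192 - 96*Y (v(Y, c) = 96*(2 - Y) = 192 - 96*Y)
((-23 + v(6, 5))*F(4))*22 = ((-23 + (192 - 96*6))*(-3))*22 = ((-23 + (192 - 576))*(-3))*22 = ((-23 - 384)*(-3))*22 = -407*(-3)*22 = 1221*22 = 26862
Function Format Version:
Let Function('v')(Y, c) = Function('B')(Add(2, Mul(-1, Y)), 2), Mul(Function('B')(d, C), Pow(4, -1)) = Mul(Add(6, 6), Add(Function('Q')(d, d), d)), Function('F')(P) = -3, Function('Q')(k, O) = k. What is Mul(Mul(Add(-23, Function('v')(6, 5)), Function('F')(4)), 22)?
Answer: 26862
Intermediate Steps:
Function('B')(d, C) = Mul(96, d) (Function('B')(d, C) = Mul(4, Mul(Add(6, 6), Add(d, d))) = Mul(4, Mul(12, Mul(2, d))) = Mul(4, Mul(24, d)) = Mul(96, d))
Function('v')(Y, c) = Add(192, Mul(-96, Y)) (Function('v')(Y, c) = Mul(96, Add(2, Mul(-1, Y))) = Add(192, Mul(-96, Y)))
Mul(Mul(Add(-23, Function('v')(6, 5)), Function('F')(4)), 22) = Mul(Mul(Add(-23, Add(192, Mul(-96, 6))), -3), 22) = Mul(Mul(Add(-23, Add(192, -576)), -3), 22) = Mul(Mul(Add(-23, -384), -3), 22) = Mul(Mul(-407, -3), 22) = Mul(1221, 22) = 26862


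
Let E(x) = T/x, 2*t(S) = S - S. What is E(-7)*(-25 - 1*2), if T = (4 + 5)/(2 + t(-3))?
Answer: 243/14 ≈ 17.357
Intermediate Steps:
t(S) = 0 (t(S) = (S - S)/2 = (½)*0 = 0)
T = 9/2 (T = (4 + 5)/(2 + 0) = 9/2 ≈ 4.5000)
E(x) = 9/(2*x)
E(-7)*(-25 - 1*2) = ((9/2)/(-7))*(-25 - 1*2) = ((9/2)*(-⅐))*(-25 - 2) = -9/14*(-27) = 243/14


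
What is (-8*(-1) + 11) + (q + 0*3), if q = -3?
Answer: 16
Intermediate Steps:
(-8*(-1) + 11) + (q + 0*3) = (-8*(-1) + 11) + (-3 + 0*3) = (8 + 11) + (-3 + 0) = 19 - 3 = 16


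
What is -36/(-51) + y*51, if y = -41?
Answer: -35535/17 ≈ -2090.3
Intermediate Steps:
-36/(-51) + y*51 = -36/(-51) - 41*51 = -36*(-1/51) - 2091 = 12/17 - 2091 = -35535/17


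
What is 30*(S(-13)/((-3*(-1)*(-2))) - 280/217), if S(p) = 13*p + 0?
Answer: 24995/31 ≈ 806.29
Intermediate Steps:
S(p) = 13*p
30*(S(-13)/((-3*(-1)*(-2))) - 280/217) = 30*((13*(-13))/((-3*(-1)*(-2))) - 280/217) = 30*(-169/(3*(-2)) - 280*1/217) = 30*(-169/(-6) - 40/31) = 30*(-169*(-⅙) - 40/31) = 30*(169/6 - 40/31) = 30*(4999/186) = 24995/31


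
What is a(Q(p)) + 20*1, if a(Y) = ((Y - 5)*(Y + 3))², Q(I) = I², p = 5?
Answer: 313620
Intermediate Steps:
a(Y) = (-5 + Y)²*(3 + Y)² (a(Y) = ((-5 + Y)*(3 + Y))² = (-5 + Y)²*(3 + Y)²)
a(Q(p)) + 20*1 = (-5 + 5²)²*(3 + 5²)² + 20*1 = (-5 + 25)²*(3 + 25)² + 20 = 20²*28² + 20 = 400*784 + 20 = 313600 + 20 = 313620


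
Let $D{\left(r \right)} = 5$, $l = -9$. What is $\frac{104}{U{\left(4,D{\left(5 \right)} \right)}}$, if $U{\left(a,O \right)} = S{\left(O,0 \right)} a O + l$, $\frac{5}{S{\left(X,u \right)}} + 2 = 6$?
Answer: $\frac{13}{2} \approx 6.5$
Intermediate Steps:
$S{\left(X,u \right)} = \frac{5}{4}$ ($S{\left(X,u \right)} = \frac{5}{-2 + 6} = \frac{5}{4}$)
$U{\left(a,O \right)} = -9 + \frac{5 O a}{4}$ ($U{\left(a,O \right)} = \frac{5 a}{4} O - 9 = \frac{5 O a}{4} - 9 = -9 + \frac{5 O a}{4}$)
$\frac{104}{U{\left(4,D{\left(5 \right)} \right)}} = \frac{104}{-9 + \frac{5}{4} \cdot 5 \cdot 4} = \frac{104}{-9 + 25} = \frac{104}{16} = 104 \cdot \frac{1}{16} = \frac{13}{2}$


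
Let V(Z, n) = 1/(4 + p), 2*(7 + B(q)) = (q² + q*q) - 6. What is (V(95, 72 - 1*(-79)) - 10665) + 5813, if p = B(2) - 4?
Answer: -29113/6 ≈ -4852.2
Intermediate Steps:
B(q) = -10 + q² (B(q) = -7 + ((q² + q*q) - 6)/2 = -7 + ((q² + q²) - 6)/2 = -7 + (2*q² - 6)/2 = -7 + (-6 + 2*q²)/2 = -7 + (-3 + q²) = -10 + q²)
p = -10 (p = (-10 + 2²) - 4 = (-10 + 4) - 4 = -6 - 4 = -10)
V(Z, n) = -⅙ (V(Z, n) = 1/(4 - 10) = 1/(-6) = -⅙)
(V(95, 72 - 1*(-79)) - 10665) + 5813 = (-⅙ - 10665) + 5813 = -63991/6 + 5813 = -29113/6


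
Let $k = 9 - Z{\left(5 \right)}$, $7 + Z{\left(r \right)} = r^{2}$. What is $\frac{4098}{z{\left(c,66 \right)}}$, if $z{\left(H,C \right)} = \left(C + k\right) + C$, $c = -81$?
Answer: $\frac{1366}{41} \approx 33.317$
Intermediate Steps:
$Z{\left(r \right)} = -7 + r^{2}$
$k = -9$ ($k = 9 - \left(-7 + 5^{2}\right) = 9 - \left(-7 + 25\right) = 9 - 18 = -9$)
$z{\left(H,C \right)} = -9 + 2 C$ ($z{\left(H,C \right)} = \left(C - 9\right) + C = \left(-9 + C\right) + C = -9 + 2 C$)
$\frac{4098}{z{\left(c,66 \right)}} = \frac{4098}{-9 + 2 \cdot 66} = \frac{4098}{-9 + 132} = \frac{4098}{123} = 4098 \cdot \frac{1}{123} = \frac{1366}{41}$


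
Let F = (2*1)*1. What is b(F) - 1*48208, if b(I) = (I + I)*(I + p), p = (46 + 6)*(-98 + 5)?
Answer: -67544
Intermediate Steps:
p = -4836 (p = 52*(-93) = -4836)
F = 2 (F = 2*1 = 2)
b(I) = 2*I*(-4836 + I) (b(I) = (I + I)*(I - 4836) = (2*I)*(-4836 + I) = 2*I*(-4836 + I))
b(F) - 1*48208 = 2*2*(-4836 + 2) - 1*48208 = 2*2*(-4834) - 48208 = -19336 - 48208 = -67544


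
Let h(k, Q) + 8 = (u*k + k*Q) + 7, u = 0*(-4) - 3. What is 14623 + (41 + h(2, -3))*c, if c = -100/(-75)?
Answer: 43981/3 ≈ 14660.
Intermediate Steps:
c = 4/3 (c = -100*(-1/75) = 4/3 ≈ 1.3333)
u = -3 (u = 0 - 3 = -3)
h(k, Q) = -1 - 3*k + Q*k (h(k, Q) = -8 + ((-3*k + k*Q) + 7) = -8 + ((-3*k + Q*k) + 7) = -8 + (7 - 3*k + Q*k) = -1 - 3*k + Q*k)
14623 + (41 + h(2, -3))*c = 14623 + (41 + (-1 - 3*2 - 3*2))*(4/3) = 14623 + (41 + (-1 - 6 - 6))*(4/3) = 14623 + (41 - 13)*(4/3) = 14623 + 28*(4/3) = 14623 + 112/3 = 43981/3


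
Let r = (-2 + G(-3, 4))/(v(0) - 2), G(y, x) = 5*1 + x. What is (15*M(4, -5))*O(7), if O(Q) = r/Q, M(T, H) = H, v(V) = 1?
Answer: 75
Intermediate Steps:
G(y, x) = 5 + x
r = -7 (r = (-2 + (5 + 4))/(1 - 2) = (-2 + 9)/(-1) = 7*(-1) = -7)
O(Q) = -7/Q
(15*M(4, -5))*O(7) = (15*(-5))*(-7/7) = -(-525)/7 = -75*(-1) = 75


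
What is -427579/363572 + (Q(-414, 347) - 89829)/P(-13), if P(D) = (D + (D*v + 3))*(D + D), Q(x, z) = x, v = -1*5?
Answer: 1463563183/23632180 ≈ 61.931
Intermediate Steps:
v = -5
P(D) = 2*D*(3 - 4*D) (P(D) = (D + (D*(-5) + 3))*(D + D) = (D + (-5*D + 3))*(2*D) = (D + (3 - 5*D))*(2*D) = (3 - 4*D)*(2*D) = 2*D*(3 - 4*D))
-427579/363572 + (Q(-414, 347) - 89829)/P(-13) = -427579/363572 + (-414 - 89829)/((2*(-13)*(3 - 4*(-13)))) = -427579*1/363572 - 90243*(-1/(26*(3 + 52))) = -427579/363572 - 90243/(2*(-13)*55) = -427579/363572 - 90243/(-1430) = -427579/363572 - 90243*(-1/1430) = -427579/363572 + 90243/1430 = 1463563183/23632180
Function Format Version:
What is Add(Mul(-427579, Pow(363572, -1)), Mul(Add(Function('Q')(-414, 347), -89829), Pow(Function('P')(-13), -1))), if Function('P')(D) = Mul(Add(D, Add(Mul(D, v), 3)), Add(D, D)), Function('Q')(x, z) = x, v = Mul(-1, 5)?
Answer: Rational(1463563183, 23632180) ≈ 61.931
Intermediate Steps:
v = -5
Function('P')(D) = Mul(2, D, Add(3, Mul(-4, D))) (Function('P')(D) = Mul(Add(D, Add(Mul(D, -5), 3)), Add(D, D)) = Mul(Add(D, Add(Mul(-5, D), 3)), Mul(2, D)) = Mul(Add(D, Add(3, Mul(-5, D))), Mul(2, D)) = Mul(Add(3, Mul(-4, D)), Mul(2, D)) = Mul(2, D, Add(3, Mul(-4, D))))
Add(Mul(-427579, Pow(363572, -1)), Mul(Add(Function('Q')(-414, 347), -89829), Pow(Function('P')(-13), -1))) = Add(Mul(-427579, Pow(363572, -1)), Mul(Add(-414, -89829), Pow(Mul(2, -13, Add(3, Mul(-4, -13))), -1))) = Add(Mul(-427579, Rational(1, 363572)), Mul(-90243, Pow(Mul(2, -13, Add(3, 52)), -1))) = Add(Rational(-427579, 363572), Mul(-90243, Pow(Mul(2, -13, 55), -1))) = Add(Rational(-427579, 363572), Mul(-90243, Pow(-1430, -1))) = Add(Rational(-427579, 363572), Mul(-90243, Rational(-1, 1430))) = Add(Rational(-427579, 363572), Rational(90243, 1430)) = Rational(1463563183, 23632180)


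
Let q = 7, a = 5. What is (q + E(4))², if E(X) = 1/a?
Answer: 1296/25 ≈ 51.840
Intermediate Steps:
E(X) = ⅕ (E(X) = 1/5 = ⅕)
(q + E(4))² = (7 + ⅕)² = (36/5)² = 1296/25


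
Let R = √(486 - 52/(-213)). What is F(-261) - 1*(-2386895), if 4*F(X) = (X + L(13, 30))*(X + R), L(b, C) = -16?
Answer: 9619877/4 - 277*√22060410/852 ≈ 2.4034e+6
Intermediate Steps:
R = √22060410/213 (R = √(486 - 52*(-1/213)) = √(486 + 52/213) = √(103570/213) = √22060410/213 ≈ 22.051)
F(X) = (-16 + X)*(X + √22060410/213)/4 (F(X) = ((X - 16)*(X + √22060410/213))/4 = ((-16 + X)*(X + √22060410/213))/4 = (-16 + X)*(X + √22060410/213)/4)
F(-261) - 1*(-2386895) = (-4*(-261) - 4*√22060410/213 + (¼)*(-261)² + (1/852)*(-261)*√22060410) - 1*(-2386895) = (1044 - 4*√22060410/213 + (¼)*68121 - 87*√22060410/284) + 2386895 = (1044 - 4*√22060410/213 + 68121/4 - 87*√22060410/284) + 2386895 = (72297/4 - 277*√22060410/852) + 2386895 = 9619877/4 - 277*√22060410/852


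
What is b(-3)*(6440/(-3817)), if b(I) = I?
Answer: 19320/3817 ≈ 5.0616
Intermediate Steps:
b(-3)*(6440/(-3817)) = -19320/(-3817) = -19320*(-1)/3817 = -3*(-6440/3817) = 19320/3817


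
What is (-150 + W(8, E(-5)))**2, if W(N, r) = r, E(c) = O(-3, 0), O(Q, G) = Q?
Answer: 23409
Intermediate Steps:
E(c) = -3
(-150 + W(8, E(-5)))**2 = (-150 - 3)**2 = (-153)**2 = 23409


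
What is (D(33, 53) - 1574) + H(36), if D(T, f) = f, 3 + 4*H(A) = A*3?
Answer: -5979/4 ≈ -1494.8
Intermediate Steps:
H(A) = -¾ + 3*A/4 (H(A) = -¾ + (A*3)/4 = -¾ + (3*A)/4 = -¾ + 3*A/4)
(D(33, 53) - 1574) + H(36) = (53 - 1574) + (-¾ + (¾)*36) = -1521 + (-¾ + 27) = -1521 + 105/4 = -5979/4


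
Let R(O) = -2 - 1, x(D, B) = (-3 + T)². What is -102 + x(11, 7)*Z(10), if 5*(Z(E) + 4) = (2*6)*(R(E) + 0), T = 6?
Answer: -1014/5 ≈ -202.80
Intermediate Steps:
x(D, B) = 9 (x(D, B) = (-3 + 6)² = 3² = 9)
R(O) = -3
Z(E) = -56/5 (Z(E) = -4 + ((2*6)*(-3 + 0))/5 = -4 + (12*(-3))/5 = -4 + (⅕)*(-36) = -4 - 36/5 = -56/5)
-102 + x(11, 7)*Z(10) = -102 + 9*(-56/5) = -102 - 504/5 = -1014/5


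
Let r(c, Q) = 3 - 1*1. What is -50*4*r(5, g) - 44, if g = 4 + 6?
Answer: -444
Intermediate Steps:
g = 10
r(c, Q) = 2 (r(c, Q) = 3 - 1 = 2)
-50*4*r(5, g) - 44 = -50*4*2 - 44 = -400 - 44 = -444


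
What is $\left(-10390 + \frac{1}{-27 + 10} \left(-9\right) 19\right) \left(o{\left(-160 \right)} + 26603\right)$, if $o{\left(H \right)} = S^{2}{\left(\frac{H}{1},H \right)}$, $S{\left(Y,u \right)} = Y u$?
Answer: $- \frac{115648864578777}{17} \approx -6.8029 \cdot 10^{12}$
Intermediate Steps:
$o{\left(H \right)} = H^{4}$ ($o{\left(H \right)} = \left(\frac{H}{1} H\right)^{2} = \left(H 1 H\right)^{2} = \left(H H\right)^{2} = \left(H^{2}\right)^{2} = H^{4}$)
$\left(-10390 + \frac{1}{-27 + 10} \left(-9\right) 19\right) \left(o{\left(-160 \right)} + 26603\right) = \left(-10390 + \frac{1}{-27 + 10} \left(-9\right) 19\right) \left(\left(-160\right)^{4} + 26603\right) = \left(-10390 + \frac{1}{-17} \left(-9\right) 19\right) \left(655360000 + 26603\right) = \left(-10390 + \left(- \frac{1}{17}\right) \left(-9\right) 19\right) 655386603 = \left(-10390 + \frac{9}{17} \cdot 19\right) 655386603 = \left(-10390 + \frac{171}{17}\right) 655386603 = \left(- \frac{176459}{17}\right) 655386603 = - \frac{115648864578777}{17}$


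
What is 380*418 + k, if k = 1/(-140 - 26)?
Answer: 26367439/166 ≈ 1.5884e+5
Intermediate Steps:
k = -1/166 (k = 1/(-166) = -1/166 ≈ -0.0060241)
380*418 + k = 380*418 - 1/166 = 158840 - 1/166 = 26367439/166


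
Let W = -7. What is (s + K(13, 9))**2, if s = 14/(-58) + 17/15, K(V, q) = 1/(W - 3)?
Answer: 474721/756900 ≈ 0.62719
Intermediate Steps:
K(V, q) = -1/10 (K(V, q) = 1/(-7 - 3) = 1/(-10) = -1/10)
s = 388/435 (s = 14*(-1/58) + 17*(1/15) = -7/29 + 17/15 = 388/435 ≈ 0.89195)
(s + K(13, 9))**2 = (388/435 - 1/10)**2 = (689/870)**2 = 474721/756900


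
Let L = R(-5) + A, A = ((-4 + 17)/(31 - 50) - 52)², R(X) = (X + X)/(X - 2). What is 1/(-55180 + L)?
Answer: -2527/132422243 ≈ -1.9083e-5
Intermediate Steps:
R(X) = 2*X/(-2 + X) (R(X) = (2*X)/(-2 + X) = 2*X/(-2 + X))
A = 1002001/361 (A = (13/(-19) - 52)² = (13*(-1/19) - 52)² = (-13/19 - 52)² = (-1001/19)² = 1002001/361 ≈ 2775.6)
L = 7017617/2527 (L = 2*(-5)/(-2 - 5) + 1002001/361 = 2*(-5)/(-7) + 1002001/361 = 2*(-5)*(-⅐) + 1002001/361 = 10/7 + 1002001/361 = 7017617/2527 ≈ 2777.1)
1/(-55180 + L) = 1/(-55180 + 7017617/2527) = 1/(-132422243/2527) = -2527/132422243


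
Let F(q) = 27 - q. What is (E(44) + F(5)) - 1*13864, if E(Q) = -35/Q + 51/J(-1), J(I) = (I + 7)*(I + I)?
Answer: -304635/22 ≈ -13847.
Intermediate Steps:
J(I) = 2*I*(7 + I) (J(I) = (7 + I)*(2*I) = 2*I*(7 + I))
E(Q) = -17/4 - 35/Q (E(Q) = -35/Q + 51/((2*(-1)*(7 - 1))) = -35/Q + 51/((2*(-1)*6)) = -35/Q + 51/(-12) = -35/Q + 51*(-1/12) = -35/Q - 17/4 = -17/4 - 35/Q)
(E(44) + F(5)) - 1*13864 = ((-17/4 - 35/44) + (27 - 1*5)) - 1*13864 = ((-17/4 - 35*1/44) + (27 - 5)) - 13864 = ((-17/4 - 35/44) + 22) - 13864 = (-111/22 + 22) - 13864 = 373/22 - 13864 = -304635/22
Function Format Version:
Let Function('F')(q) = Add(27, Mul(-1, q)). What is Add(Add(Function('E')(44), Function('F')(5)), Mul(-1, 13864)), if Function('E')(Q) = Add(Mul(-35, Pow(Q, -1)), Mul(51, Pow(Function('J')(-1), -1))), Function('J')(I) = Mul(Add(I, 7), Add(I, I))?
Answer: Rational(-304635, 22) ≈ -13847.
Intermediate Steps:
Function('J')(I) = Mul(2, I, Add(7, I)) (Function('J')(I) = Mul(Add(7, I), Mul(2, I)) = Mul(2, I, Add(7, I)))
Function('E')(Q) = Add(Rational(-17, 4), Mul(-35, Pow(Q, -1))) (Function('E')(Q) = Add(Mul(-35, Pow(Q, -1)), Mul(51, Pow(Mul(2, -1, Add(7, -1)), -1))) = Add(Mul(-35, Pow(Q, -1)), Mul(51, Pow(Mul(2, -1, 6), -1))) = Add(Mul(-35, Pow(Q, -1)), Mul(51, Pow(-12, -1))) = Add(Mul(-35, Pow(Q, -1)), Mul(51, Rational(-1, 12))) = Add(Mul(-35, Pow(Q, -1)), Rational(-17, 4)) = Add(Rational(-17, 4), Mul(-35, Pow(Q, -1))))
Add(Add(Function('E')(44), Function('F')(5)), Mul(-1, 13864)) = Add(Add(Add(Rational(-17, 4), Mul(-35, Pow(44, -1))), Add(27, Mul(-1, 5))), Mul(-1, 13864)) = Add(Add(Add(Rational(-17, 4), Mul(-35, Rational(1, 44))), Add(27, -5)), -13864) = Add(Add(Add(Rational(-17, 4), Rational(-35, 44)), 22), -13864) = Add(Add(Rational(-111, 22), 22), -13864) = Add(Rational(373, 22), -13864) = Rational(-304635, 22)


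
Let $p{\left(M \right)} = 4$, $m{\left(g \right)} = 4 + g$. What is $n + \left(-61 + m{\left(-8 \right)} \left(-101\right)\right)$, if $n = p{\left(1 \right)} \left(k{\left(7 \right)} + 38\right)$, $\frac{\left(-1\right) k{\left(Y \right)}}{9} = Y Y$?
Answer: $-1269$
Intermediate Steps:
$k{\left(Y \right)} = - 9 Y^{2}$ ($k{\left(Y \right)} = - 9 Y Y = - 9 Y^{2}$)
$n = -1612$ ($n = 4 \left(- 9 \cdot 7^{2} + 38\right) = 4 \left(\left(-9\right) 49 + 38\right) = 4 \left(-441 + 38\right) = 4 \left(-403\right) = -1612$)
$n + \left(-61 + m{\left(-8 \right)} \left(-101\right)\right) = -1612 - \left(61 - \left(4 - 8\right) \left(-101\right)\right) = -1612 - -343 = -1612 + \left(-61 + 404\right) = -1612 + 343 = -1269$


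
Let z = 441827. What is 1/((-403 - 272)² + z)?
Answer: 1/897452 ≈ 1.1143e-6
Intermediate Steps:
1/((-403 - 272)² + z) = 1/((-403 - 272)² + 441827) = 1/((-675)² + 441827) = 1/(455625 + 441827) = 1/897452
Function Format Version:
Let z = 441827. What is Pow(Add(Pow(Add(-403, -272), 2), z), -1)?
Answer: Rational(1, 897452) ≈ 1.1143e-6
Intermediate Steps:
Pow(Add(Pow(Add(-403, -272), 2), z), -1) = Pow(Add(Pow(Add(-403, -272), 2), 441827), -1) = Pow(Add(Pow(-675, 2), 441827), -1) = Pow(Add(455625, 441827), -1) = Pow(897452, -1) = Rational(1, 897452)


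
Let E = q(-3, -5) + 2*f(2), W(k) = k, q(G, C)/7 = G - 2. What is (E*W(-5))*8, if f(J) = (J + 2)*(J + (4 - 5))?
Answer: 1080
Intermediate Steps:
f(J) = (-1 + J)*(2 + J) (f(J) = (2 + J)*(J - 1) = (2 + J)*(-1 + J) = (-1 + J)*(2 + J))
q(G, C) = -14 + 7*G (q(G, C) = 7*(G - 2) = 7*(-2 + G) = -14 + 7*G)
E = -27 (E = (-14 + 7*(-3)) + 2*(-2 + 2 + 2**2) = (-14 - 21) + 2*(-2 + 2 + 4) = -35 + 2*4 = -35 + 8 = -27)
(E*W(-5))*8 = -27*(-5)*8 = 135*8 = 1080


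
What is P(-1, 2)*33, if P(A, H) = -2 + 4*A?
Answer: -198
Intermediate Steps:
P(-1, 2)*33 = (-2 + 4*(-1))*33 = (-2 - 4)*33 = -6*33 = -198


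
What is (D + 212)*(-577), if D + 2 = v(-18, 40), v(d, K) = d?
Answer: -110784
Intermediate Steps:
D = -20 (D = -2 - 18 = -20)
(D + 212)*(-577) = (-20 + 212)*(-577) = 192*(-577) = -110784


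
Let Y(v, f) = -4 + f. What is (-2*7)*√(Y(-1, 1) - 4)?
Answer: -14*I*√7 ≈ -37.041*I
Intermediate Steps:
(-2*7)*√(Y(-1, 1) - 4) = (-2*7)*√((-4 + 1) - 4) = -14*√(-3 - 4) = -14*I*√7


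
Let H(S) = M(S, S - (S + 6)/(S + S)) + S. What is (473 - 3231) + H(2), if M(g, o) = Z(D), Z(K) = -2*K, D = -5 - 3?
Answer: -2740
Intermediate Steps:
D = -8
M(g, o) = 16 (M(g, o) = -2*(-8) = 16)
H(S) = 16 + S
(473 - 3231) + H(2) = (473 - 3231) + (16 + 2) = -2758 + 18 = -2740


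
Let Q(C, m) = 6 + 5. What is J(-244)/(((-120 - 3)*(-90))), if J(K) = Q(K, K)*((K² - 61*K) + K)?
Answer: 407968/5535 ≈ 73.707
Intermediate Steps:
Q(C, m) = 11
J(K) = -660*K + 11*K² (J(K) = 11*((K² - 61*K) + K) = 11*(K² - 60*K) = -660*K + 11*K²)
J(-244)/(((-120 - 3)*(-90))) = (11*(-244)*(-60 - 244))/(((-120 - 3)*(-90))) = (11*(-244)*(-304))/((-123*(-90))) = 815936/11070 = 815936*(1/11070) = 407968/5535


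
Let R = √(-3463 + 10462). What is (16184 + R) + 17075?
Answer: 33259 + √6999 ≈ 33343.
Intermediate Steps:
R = √6999 ≈ 83.660
(16184 + R) + 17075 = (16184 + √6999) + 17075 = 33259 + √6999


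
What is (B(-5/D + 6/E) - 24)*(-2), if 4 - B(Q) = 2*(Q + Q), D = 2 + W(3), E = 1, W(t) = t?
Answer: 80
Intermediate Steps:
D = 5 (D = 2 + 3 = 5)
B(Q) = 4 - 4*Q (B(Q) = 4 - 2*(Q + Q) = 4 - 2*2*Q = 4 - 4*Q)
(B(-5/D + 6/E) - 24)*(-2) = ((4 - 4*(-5/5 + 6/1)) - 24)*(-2) = ((4 - 4*(-5*⅕ + 6*1)) - 24)*(-2) = ((4 - 4*(-1 + 6)) - 24)*(-2) = ((4 - 4*5) - 24)*(-2) = ((4 - 20) - 24)*(-2) = (-16 - 24)*(-2) = -40*(-2) = 80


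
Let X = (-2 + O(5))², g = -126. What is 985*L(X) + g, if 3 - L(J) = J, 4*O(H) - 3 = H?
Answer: 2829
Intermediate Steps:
O(H) = ¾ + H/4
X = 0 (X = (-2 + (¾ + (¼)*5))² = (-2 + (¾ + 5/4))² = (-2 + 2)² = 0² = 0)
L(J) = 3 - J
985*L(X) + g = 985*(3 - 1*0) - 126 = 985*(3 + 0) - 126 = 985*3 - 126 = 2955 - 126 = 2829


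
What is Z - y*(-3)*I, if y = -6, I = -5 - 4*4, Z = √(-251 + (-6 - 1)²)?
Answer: 378 + I*√202 ≈ 378.0 + 14.213*I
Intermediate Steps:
Z = I*√202 (Z = √(-251 + (-7)²) = √(-251 + 49) = √(-202) = I*√202 ≈ 14.213*I)
I = -21 (I = -5 - 16 = -21)
Z - y*(-3)*I = I*√202 - (-6*(-3))*(-21) = I*√202 - 18*(-21) = I*√202 - 1*(-378) = I*√202 + 378 = 378 + I*√202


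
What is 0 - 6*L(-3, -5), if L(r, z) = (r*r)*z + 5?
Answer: 240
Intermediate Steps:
L(r, z) = 5 + z*r² (L(r, z) = r²*z + 5 = z*r² + 5 = 5 + z*r²)
0 - 6*L(-3, -5) = 0 - 6*(5 - 5*(-3)²) = 0 - 6*(5 - 5*9) = 0 - 6*(5 - 45) = 0 - 6*(-40) = 0 + 240 = 240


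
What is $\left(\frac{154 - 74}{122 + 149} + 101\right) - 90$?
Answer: $\frac{3061}{271} \approx 11.295$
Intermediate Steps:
$\left(\frac{154 - 74}{122 + 149} + 101\right) - 90 = \left(\frac{80}{271} + 101\right) - 90 = \frac{27451}{271} - 90 = \frac{3061}{271}$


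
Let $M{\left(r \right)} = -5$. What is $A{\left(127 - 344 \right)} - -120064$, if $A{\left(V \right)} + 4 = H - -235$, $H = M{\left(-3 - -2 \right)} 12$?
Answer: $120235$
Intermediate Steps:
$H = -60$ ($H = \left(-5\right) 12 = -60$)
$A{\left(V \right)} = 171$ ($A{\left(V \right)} = -4 - -175 = -4 + \left(-60 + 235\right) = -4 + 175 = 171$)
$A{\left(127 - 344 \right)} - -120064 = 171 - -120064 = 171 + 120064 = 120235$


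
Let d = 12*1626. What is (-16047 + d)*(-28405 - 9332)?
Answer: -130758705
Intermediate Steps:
d = 19512
(-16047 + d)*(-28405 - 9332) = (-16047 + 19512)*(-28405 - 9332) = 3465*(-37737) = -130758705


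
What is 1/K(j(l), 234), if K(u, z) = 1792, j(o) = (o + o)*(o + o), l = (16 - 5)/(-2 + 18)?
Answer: 1/1792 ≈ 0.00055804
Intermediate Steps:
l = 11/16 ≈ 0.68750
j(o) = 4*o² (j(o) = (2*o)*(2*o) = 4*o²)
1/K(j(l), 234) = 1/1792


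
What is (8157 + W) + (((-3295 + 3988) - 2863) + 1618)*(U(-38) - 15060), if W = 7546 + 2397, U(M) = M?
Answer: 8352196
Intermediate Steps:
W = 9943
(8157 + W) + (((-3295 + 3988) - 2863) + 1618)*(U(-38) - 15060) = (8157 + 9943) + (((-3295 + 3988) - 2863) + 1618)*(-38 - 15060) = 18100 + ((693 - 2863) + 1618)*(-15098) = 18100 + (-2170 + 1618)*(-15098) = 18100 - 552*(-15098) = 18100 + 8334096 = 8352196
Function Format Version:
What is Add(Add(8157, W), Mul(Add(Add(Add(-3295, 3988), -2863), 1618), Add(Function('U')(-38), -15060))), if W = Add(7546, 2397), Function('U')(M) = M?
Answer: 8352196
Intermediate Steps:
W = 9943
Add(Add(8157, W), Mul(Add(Add(Add(-3295, 3988), -2863), 1618), Add(Function('U')(-38), -15060))) = Add(Add(8157, 9943), Mul(Add(Add(Add(-3295, 3988), -2863), 1618), Add(-38, -15060))) = Add(18100, Mul(Add(Add(693, -2863), 1618), -15098)) = Add(18100, Mul(Add(-2170, 1618), -15098)) = Add(18100, Mul(-552, -15098)) = Add(18100, 8334096) = 8352196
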